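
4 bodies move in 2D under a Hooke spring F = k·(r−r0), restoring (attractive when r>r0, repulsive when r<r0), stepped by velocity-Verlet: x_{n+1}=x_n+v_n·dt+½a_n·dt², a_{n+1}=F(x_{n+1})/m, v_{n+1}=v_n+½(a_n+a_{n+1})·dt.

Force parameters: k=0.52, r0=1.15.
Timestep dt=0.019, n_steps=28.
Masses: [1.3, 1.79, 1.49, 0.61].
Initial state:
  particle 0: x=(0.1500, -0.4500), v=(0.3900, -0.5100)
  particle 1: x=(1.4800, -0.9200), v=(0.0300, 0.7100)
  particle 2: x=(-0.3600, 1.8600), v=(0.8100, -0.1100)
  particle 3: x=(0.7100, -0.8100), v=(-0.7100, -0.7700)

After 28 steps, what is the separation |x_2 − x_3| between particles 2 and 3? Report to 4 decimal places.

step 0: x0=(0.1500, -0.4500) x1=(1.4800, -0.9200) x2=(-0.3600, 1.8600) x3=(0.7100, -0.8100)
step 1: x0=(0.1574, -0.4596) x1=(1.4805, -0.9064) x2=(-0.3445, 1.8576) x3=(0.6964, -0.8244)
step 2: x0=(0.1647, -0.4690) x1=(1.4809, -0.8926) x2=(-0.3287, 1.8547) x3=(0.6827, -0.8384)
step 3: x0=(0.1719, -0.4782) x1=(1.4812, -0.8787) x2=(-0.3127, 1.8511) x3=(0.6687, -0.8520)
step 4: x0=(0.1791, -0.4871) x1=(1.4814, -0.8645) x2=(-0.2964, 1.8470) x3=(0.6547, -0.8652)
step 5: x0=(0.1862, -0.4959) x1=(1.4815, -0.8501) x2=(-0.2798, 1.8423) x3=(0.6404, -0.8779)
step 6: x0=(0.1933, -0.5044) x1=(1.4814, -0.8356) x2=(-0.2630, 1.8370) x3=(0.6261, -0.8903)
step 7: x0=(0.2003, -0.5128) x1=(1.4813, -0.8209) x2=(-0.2460, 1.8312) x3=(0.6116, -0.9024)
step 8: x0=(0.2072, -0.5208) x1=(1.4811, -0.8060) x2=(-0.2288, 1.8248) x3=(0.5970, -0.9140)
step 9: x0=(0.2140, -0.5287) x1=(1.4807, -0.7909) x2=(-0.2113, 1.8178) x3=(0.5823, -0.9253)
step 10: x0=(0.2208, -0.5363) x1=(1.4803, -0.7756) x2=(-0.1936, 1.8102) x3=(0.5675, -0.9362)
step 11: x0=(0.2275, -0.5437) x1=(1.4797, -0.7601) x2=(-0.1757, 1.8021) x3=(0.5527, -0.9468)
step 12: x0=(0.2341, -0.5508) x1=(1.4791, -0.7445) x2=(-0.1575, 1.7934) x3=(0.5377, -0.9570)
step 13: x0=(0.2406, -0.5577) x1=(1.4784, -0.7287) x2=(-0.1392, 1.7842) x3=(0.5227, -0.9669)
step 14: x0=(0.2471, -0.5644) x1=(1.4775, -0.7128) x2=(-0.1207, 1.7744) x3=(0.5076, -0.9765)
step 15: x0=(0.2535, -0.5708) x1=(1.4766, -0.6966) x2=(-0.1019, 1.7641) x3=(0.4925, -0.9857)
step 16: x0=(0.2599, -0.5769) x1=(1.4755, -0.6804) x2=(-0.0830, 1.7532) x3=(0.4774, -0.9947)
step 17: x0=(0.2662, -0.5828) x1=(1.4744, -0.6639) x2=(-0.0639, 1.7418) x3=(0.4622, -1.0033)
step 18: x0=(0.2724, -0.5884) x1=(1.4732, -0.6473) x2=(-0.0446, 1.7298) x3=(0.4470, -1.0117)
step 19: x0=(0.2786, -0.5937) x1=(1.4719, -0.6306) x2=(-0.0252, 1.7173) x3=(0.4317, -1.0197)
step 20: x0=(0.2847, -0.5988) x1=(1.4705, -0.6137) x2=(-0.0056, 1.7043) x3=(0.4165, -1.0275)
step 21: x0=(0.2908, -0.6037) x1=(1.4690, -0.5966) x2=(0.0142, 1.6908) x3=(0.4012, -1.0350)
step 22: x0=(0.2969, -0.6082) x1=(1.4674, -0.5795) x2=(0.0341, 1.6768) x3=(0.3859, -1.0422)
step 23: x0=(0.3029, -0.6125) x1=(1.4657, -0.5622) x2=(0.0541, 1.6622) x3=(0.3706, -1.0491)
step 24: x0=(0.3089, -0.6165) x1=(1.4639, -0.5447) x2=(0.0743, 1.6472) x3=(0.3553, -1.0557)
step 25: x0=(0.3148, -0.6203) x1=(1.4621, -0.5272) x2=(0.0947, 1.6317) x3=(0.3399, -1.0621)
step 26: x0=(0.3208, -0.6238) x1=(1.4601, -0.5095) x2=(0.1151, 1.6157) x3=(0.3246, -1.0682)
step 27: x0=(0.3267, -0.6271) x1=(1.4581, -0.4917) x2=(0.1357, 1.5992) x3=(0.3093, -1.0741)
step 28: x0=(0.3326, -0.6300) x1=(1.4560, -0.4738) x2=(0.1564, 1.5822) x3=(0.2939, -1.0796)

2.6654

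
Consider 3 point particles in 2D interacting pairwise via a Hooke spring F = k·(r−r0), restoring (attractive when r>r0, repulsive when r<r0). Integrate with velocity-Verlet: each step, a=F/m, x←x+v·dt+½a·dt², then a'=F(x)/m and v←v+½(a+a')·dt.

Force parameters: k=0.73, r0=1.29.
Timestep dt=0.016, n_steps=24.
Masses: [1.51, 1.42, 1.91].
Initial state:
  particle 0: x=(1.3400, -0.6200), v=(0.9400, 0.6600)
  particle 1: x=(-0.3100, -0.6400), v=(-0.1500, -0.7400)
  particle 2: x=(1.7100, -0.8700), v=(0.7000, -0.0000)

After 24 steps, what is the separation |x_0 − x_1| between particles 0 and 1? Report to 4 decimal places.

2.0617

step 0: x0=(1.3400, -0.6200) x1=(-0.3100, -0.6400) x2=(1.7100, -0.8700)
step 1: x0=(1.3550, -0.6094) x1=(-0.3123, -0.6518) x2=(1.7212, -0.8700)
step 2: x0=(1.3698, -0.5988) x1=(-0.3145, -0.6637) x2=(1.7324, -0.8701)
step 3: x0=(1.3845, -0.5881) x1=(-0.3165, -0.6756) x2=(1.7436, -0.8702)
step 4: x0=(1.3991, -0.5773) x1=(-0.3184, -0.6874) x2=(1.7547, -0.8703)
step 5: x0=(1.4136, -0.5665) x1=(-0.3201, -0.6993) x2=(1.7659, -0.8705)
step 6: x0=(1.4279, -0.5556) x1=(-0.3217, -0.7112) x2=(1.7770, -0.8707)
step 7: x0=(1.4420, -0.5446) x1=(-0.3230, -0.7231) x2=(1.7882, -0.8710)
step 8: x0=(1.4561, -0.5336) x1=(-0.3242, -0.7350) x2=(1.7993, -0.8714)
step 9: x0=(1.4700, -0.5225) x1=(-0.3253, -0.7468) x2=(1.8103, -0.8717)
step 10: x0=(1.4838, -0.5114) x1=(-0.3261, -0.7587) x2=(1.8214, -0.8722)
step 11: x0=(1.4974, -0.5001) x1=(-0.3268, -0.7706) x2=(1.8324, -0.8727)
step 12: x0=(1.5110, -0.4889) x1=(-0.3273, -0.7825) x2=(1.8434, -0.8732)
step 13: x0=(1.5243, -0.4775) x1=(-0.3276, -0.7943) x2=(1.8543, -0.8738)
step 14: x0=(1.5376, -0.4661) x1=(-0.3277, -0.8062) x2=(1.8652, -0.8744)
step 15: x0=(1.5507, -0.4547) x1=(-0.3276, -0.8180) x2=(1.8761, -0.8751)
step 16: x0=(1.5637, -0.4432) x1=(-0.3273, -0.8299) x2=(1.8869, -0.8759)
step 17: x0=(1.5765, -0.4316) x1=(-0.3268, -0.8417) x2=(1.8977, -0.8767)
step 18: x0=(1.5893, -0.4200) x1=(-0.3260, -0.8535) x2=(1.9084, -0.8776)
step 19: x0=(1.6018, -0.4083) x1=(-0.3251, -0.8653) x2=(1.9190, -0.8785)
step 20: x0=(1.6143, -0.3965) x1=(-0.3240, -0.8770) x2=(1.9297, -0.8795)
step 21: x0=(1.6266, -0.3848) x1=(-0.3226, -0.8888) x2=(1.9402, -0.8806)
step 22: x0=(1.6388, -0.3729) x1=(-0.3210, -0.9005) x2=(1.9507, -0.8817)
step 23: x0=(1.6508, -0.3610) x1=(-0.3192, -0.9122) x2=(1.9612, -0.8828)
step 24: x0=(1.6628, -0.3491) x1=(-0.3172, -0.9238) x2=(1.9715, -0.8841)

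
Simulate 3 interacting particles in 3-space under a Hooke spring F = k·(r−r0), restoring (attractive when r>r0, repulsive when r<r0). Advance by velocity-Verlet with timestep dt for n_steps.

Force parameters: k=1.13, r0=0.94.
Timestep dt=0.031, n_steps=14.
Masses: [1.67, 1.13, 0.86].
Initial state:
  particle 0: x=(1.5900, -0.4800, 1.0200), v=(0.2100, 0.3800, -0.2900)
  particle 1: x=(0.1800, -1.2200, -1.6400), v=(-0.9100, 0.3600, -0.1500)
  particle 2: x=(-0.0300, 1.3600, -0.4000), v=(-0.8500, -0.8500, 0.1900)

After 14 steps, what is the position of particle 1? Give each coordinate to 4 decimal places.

(-0.1261, -0.8762, -1.4614)

step 0: x0=(1.5900, -0.4800, 1.0200) x1=(0.1800, -1.2200, -1.6400) x2=(-0.0300, 1.3600, -0.4000)
step 1: x0=(1.5958, -0.4680, 1.0101) x1=(0.1522, -1.2078, -1.6434) x2=(-0.0556, 1.3318, -0.3940)
step 2: x0=(1.6003, -0.4555, 0.9984) x1=(0.1252, -1.1934, -1.6441) x2=(-0.0796, 1.2999, -0.3879)
step 3: x0=(1.6034, -0.4427, 0.9849) x1=(0.0991, -1.1769, -1.6423) x2=(-0.1020, 1.2645, -0.3818)
step 4: x0=(1.6050, -0.4294, 0.9696) x1=(0.0739, -1.1584, -1.6380) x2=(-0.1229, 1.2256, -0.3755)
step 5: x0=(1.6053, -0.4157, 0.9525) x1=(0.0496, -1.1380, -1.6311) x2=(-0.1421, 1.1833, -0.3691)
step 6: x0=(1.6040, -0.4017, 0.9337) x1=(0.0262, -1.1156, -1.6217) x2=(-0.1598, 1.1379, -0.3627)
step 7: x0=(1.6014, -0.3874, 0.9133) x1=(0.0037, -1.0913, -1.6098) x2=(-0.1758, 1.0893, -0.3562)
step 8: x0=(1.5972, -0.3727, 0.8911) x1=(-0.0178, -1.0653, -1.5954) x2=(-0.1903, 1.0379, -0.3497)
step 9: x0=(1.5916, -0.3578, 0.8673) x1=(-0.0384, -1.0375, -1.5787) x2=(-0.2032, 0.9837, -0.3431)
step 10: x0=(1.5845, -0.3427, 0.8419) x1=(-0.0579, -1.0081, -1.5597) x2=(-0.2145, 0.9268, -0.3366)
step 11: x0=(1.5760, -0.3273, 0.8150) x1=(-0.0765, -0.9772, -1.5383) x2=(-0.2243, 0.8676, -0.3300)
step 12: x0=(1.5660, -0.3117, 0.7866) x1=(-0.0940, -0.9449, -1.5148) x2=(-0.2326, 0.8060, -0.3234)
step 13: x0=(1.5546, -0.2960, 0.7567) x1=(-0.1106, -0.9112, -1.4891) x2=(-0.2394, 0.7424, -0.3168)
step 14: x0=(1.5417, -0.2801, 0.7254) x1=(-0.1261, -0.8762, -1.4614) x2=(-0.2448, 0.6769, -0.3101)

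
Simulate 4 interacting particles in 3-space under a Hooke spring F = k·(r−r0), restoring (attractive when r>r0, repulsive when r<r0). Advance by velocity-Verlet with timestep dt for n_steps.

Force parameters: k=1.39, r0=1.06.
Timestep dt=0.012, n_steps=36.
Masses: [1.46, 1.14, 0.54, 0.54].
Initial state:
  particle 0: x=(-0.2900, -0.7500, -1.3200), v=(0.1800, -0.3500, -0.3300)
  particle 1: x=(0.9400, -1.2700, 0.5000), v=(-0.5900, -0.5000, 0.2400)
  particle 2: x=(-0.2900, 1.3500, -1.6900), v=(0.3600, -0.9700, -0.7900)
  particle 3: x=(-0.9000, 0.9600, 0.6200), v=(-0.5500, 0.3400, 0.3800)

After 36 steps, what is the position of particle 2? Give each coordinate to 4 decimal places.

(-0.0576, 0.3154, -1.3377)

step 0: x0=(-0.2900, -0.7500, -1.3200) x1=(0.9400, -1.2700, 0.5000) x2=(-0.2900, 1.3500, -1.6900) x3=(-0.9000, 0.9600, 0.6200)
step 1: x0=(-0.2878, -0.7541, -1.3238) x1=(0.9327, -1.2757, 0.5027) x2=(-0.2856, 1.3378, -1.6989) x3=(-0.9063, 0.9637, 0.6241)
step 2: x0=(-0.2856, -0.7579, -1.3274) x1=(0.9249, -1.2808, 0.5049) x2=(-0.2810, 1.3244, -1.7067) x3=(-0.9118, 0.9665, 0.6272)
step 3: x0=(-0.2833, -0.7615, -1.3307) x1=(0.9166, -1.2852, 0.5067) x2=(-0.2762, 1.3099, -1.7133) x3=(-0.9167, 0.9685, 0.6294)
step 4: x0=(-0.2811, -0.7648, -1.3337) x1=(0.9079, -1.2890, 0.5081) x2=(-0.2712, 1.2942, -1.7188) x3=(-0.9208, 0.9696, 0.6306)
step 5: x0=(-0.2787, -0.7679, -1.3364) x1=(0.8987, -1.2922, 0.5090) x2=(-0.2661, 1.2775, -1.7232) x3=(-0.9242, 0.9699, 0.6309)
step 6: x0=(-0.2764, -0.7708, -1.3389) x1=(0.8891, -1.2948, 0.5095) x2=(-0.2608, 1.2596, -1.7264) x3=(-0.9269, 0.9694, 0.6302)
step 7: x0=(-0.2740, -0.7734, -1.3411) x1=(0.8790, -1.2968, 0.5096) x2=(-0.2553, 1.2406, -1.7284) x3=(-0.9289, 0.9679, 0.6285)
step 8: x0=(-0.2716, -0.7757, -1.3431) x1=(0.8685, -1.2981, 0.5092) x2=(-0.2497, 1.2206, -1.7293) x3=(-0.9302, 0.9656, 0.6258)
step 9: x0=(-0.2691, -0.7778, -1.3447) x1=(0.8575, -1.2989, 0.5084) x2=(-0.2440, 1.1994, -1.7291) x3=(-0.9308, 0.9625, 0.6222)
step 10: x0=(-0.2667, -0.7797, -1.3461) x1=(0.8461, -1.2990, 0.5072) x2=(-0.2381, 1.1773, -1.7277) x3=(-0.9306, 0.9584, 0.6176)
step 11: x0=(-0.2642, -0.7814, -1.3472) x1=(0.8342, -1.2985, 0.5055) x2=(-0.2321, 1.1541, -1.7252) x3=(-0.9298, 0.9535, 0.6121)
step 12: x0=(-0.2616, -0.7828, -1.3481) x1=(0.8220, -1.2975, 0.5034) x2=(-0.2259, 1.1299, -1.7215) x3=(-0.9282, 0.9477, 0.6055)
step 13: x0=(-0.2591, -0.7840, -1.3486) x1=(0.8093, -1.2958, 0.5009) x2=(-0.2197, 1.1047, -1.7167) x3=(-0.9259, 0.9411, 0.5981)
step 14: x0=(-0.2565, -0.7850, -1.3489) x1=(0.7962, -1.2936, 0.4980) x2=(-0.2133, 1.0786, -1.7108) x3=(-0.9230, 0.9335, 0.5897)
step 15: x0=(-0.2539, -0.7857, -1.3490) x1=(0.7827, -1.2907, 0.4946) x2=(-0.2068, 1.0515, -1.7038) x3=(-0.9193, 0.9251, 0.5803)
step 16: x0=(-0.2513, -0.7863, -1.3487) x1=(0.7687, -1.2874, 0.4908) x2=(-0.2003, 1.0235, -1.6957) x3=(-0.9149, 0.9159, 0.5701)
step 17: x0=(-0.2487, -0.7866, -1.3482) x1=(0.7544, -1.2834, 0.4866) x2=(-0.1936, 0.9946, -1.6866) x3=(-0.9099, 0.9057, 0.5589)
step 18: x0=(-0.2460, -0.7867, -1.3475) x1=(0.7398, -1.2789, 0.4819) x2=(-0.1869, 0.9648, -1.6763) x3=(-0.9042, 0.8948, 0.5468)
step 19: x0=(-0.2434, -0.7866, -1.3464) x1=(0.7247, -1.2739, 0.4769) x2=(-0.1801, 0.9342, -1.6651) x3=(-0.8978, 0.8829, 0.5339)
step 20: x0=(-0.2407, -0.7863, -1.3451) x1=(0.7093, -1.2683, 0.4715) x2=(-0.1732, 0.9028, -1.6528) x3=(-0.8908, 0.8702, 0.5201)
step 21: x0=(-0.2380, -0.7859, -1.3436) x1=(0.6935, -1.2622, 0.4656) x2=(-0.1662, 0.8707, -1.6395) x3=(-0.8832, 0.8567, 0.5054)
step 22: x0=(-0.2353, -0.7852, -1.3418) x1=(0.6774, -1.2556, 0.4594) x2=(-0.1592, 0.8377, -1.6253) x3=(-0.8749, 0.8424, 0.4899)
step 23: x0=(-0.2325, -0.7844, -1.3397) x1=(0.6609, -1.2485, 0.4528) x2=(-0.1522, 0.8041, -1.6101) x3=(-0.8660, 0.8273, 0.4736)
step 24: x0=(-0.2298, -0.7834, -1.3374) x1=(0.6441, -1.2409, 0.4457) x2=(-0.1451, 0.7697, -1.5939) x3=(-0.8564, 0.8113, 0.4565)
step 25: x0=(-0.2270, -0.7823, -1.3349) x1=(0.6270, -1.2329, 0.4383) x2=(-0.1379, 0.7347, -1.5769) x3=(-0.8463, 0.7946, 0.4386)
step 26: x0=(-0.2243, -0.7809, -1.3321) x1=(0.6096, -1.2243, 0.4306) x2=(-0.1307, 0.6991, -1.5590) x3=(-0.8357, 0.7770, 0.4200)
step 27: x0=(-0.2215, -0.7795, -1.3290) x1=(0.5919, -1.2154, 0.4224) x2=(-0.1235, 0.6628, -1.5402) x3=(-0.8244, 0.7588, 0.4006)
step 28: x0=(-0.2187, -0.7778, -1.3258) x1=(0.5740, -1.2060, 0.4140) x2=(-0.1162, 0.6260, -1.5206) x3=(-0.8126, 0.7397, 0.3806)
step 29: x0=(-0.2159, -0.7761, -1.3223) x1=(0.5557, -1.1961, 0.4051) x2=(-0.1090, 0.5887, -1.5002) x3=(-0.8003, 0.7200, 0.3598)
step 30: x0=(-0.2131, -0.7742, -1.3185) x1=(0.5372, -1.1859, 0.3959) x2=(-0.1017, 0.5509, -1.4790) x3=(-0.7874, 0.6995, 0.3384)
step 31: x0=(-0.2103, -0.7722, -1.3146) x1=(0.5184, -1.1752, 0.3864) x2=(-0.0944, 0.5126, -1.4571) x3=(-0.7741, 0.6783, 0.3164)
step 32: x0=(-0.2075, -0.7701, -1.3104) x1=(0.4994, -1.1642, 0.3765) x2=(-0.0870, 0.4739, -1.4345) x3=(-0.7603, 0.6565, 0.2938)
step 33: x0=(-0.2047, -0.7679, -1.3060) x1=(0.4801, -1.1528, 0.3664) x2=(-0.0797, 0.4348, -1.4113) x3=(-0.7460, 0.6340, 0.2706)
step 34: x0=(-0.2018, -0.7656, -1.3015) x1=(0.4607, -1.1411, 0.3559) x2=(-0.0723, 0.3953, -1.3873) x3=(-0.7313, 0.6109, 0.2469)
step 35: x0=(-0.1990, -0.7632, -1.2967) x1=(0.4410, -1.1291, 0.3451) x2=(-0.0650, 0.3555, -1.3628) x3=(-0.7162, 0.5871, 0.2227)
step 36: x0=(-0.1962, -0.7607, -1.2917) x1=(0.4212, -1.1167, 0.3340) x2=(-0.0576, 0.3154, -1.3377) x3=(-0.7007, 0.5628, 0.1980)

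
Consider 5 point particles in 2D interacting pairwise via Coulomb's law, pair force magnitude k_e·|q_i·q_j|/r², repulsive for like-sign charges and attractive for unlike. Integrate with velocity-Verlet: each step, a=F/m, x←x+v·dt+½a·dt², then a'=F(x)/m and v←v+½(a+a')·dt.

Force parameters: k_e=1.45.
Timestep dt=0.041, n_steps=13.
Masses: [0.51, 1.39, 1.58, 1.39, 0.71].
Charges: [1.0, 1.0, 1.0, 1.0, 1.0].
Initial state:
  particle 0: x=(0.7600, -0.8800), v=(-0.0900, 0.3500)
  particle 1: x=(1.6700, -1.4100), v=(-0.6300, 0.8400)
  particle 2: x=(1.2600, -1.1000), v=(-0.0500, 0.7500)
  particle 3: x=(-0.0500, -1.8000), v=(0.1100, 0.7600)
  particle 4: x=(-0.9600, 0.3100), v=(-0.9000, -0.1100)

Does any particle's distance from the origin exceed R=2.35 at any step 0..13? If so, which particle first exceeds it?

no

step 0: x0=(0.7600, -0.8800) x1=(1.6700, -1.4100) x2=(1.2600, -1.1000) x3=(-0.0500, -1.8000) x4=(-0.9600, 0.3100)
step 1: x0=(0.7486, -0.8605) x1=(1.6478, -1.3779) x2=(1.2584, -1.0684) x3=(-0.0464, -1.7697) x4=(-0.9977, 0.3062)
step 2: x0=(0.7218, -0.8309) x1=(1.6334, -1.3511) x2=(1.2574, -1.0347) x3=(-0.0448, -1.7411) x4=(-1.0370, 0.3040)
step 3: x0=(0.6808, -0.7920) x1=(1.6266, -1.3296) x2=(1.2568, -0.9983) x3=(-0.0451, -1.7142) x4=(-1.0781, 0.3031)
step 4: x0=(0.6273, -0.7447) x1=(1.6271, -1.3136) x2=(1.2561, -0.9588) x3=(-0.0473, -1.6892) x4=(-1.1208, 0.3037)
step 5: x0=(0.5635, -0.6897) x1=(1.6343, -1.3028) x2=(1.2553, -0.9162) x3=(-0.0513, -1.6661) x4=(-1.1652, 0.3057)
step 6: x0=(0.4913, -0.6280) x1=(1.6474, -1.2968) x2=(1.2544, -0.8705) x3=(-0.0571, -1.6449) x4=(-1.2114, 0.3091)
step 7: x0=(0.4125, -0.5602) x1=(1.6656, -1.2951) x2=(1.2535, -0.8220) x3=(-0.0646, -1.6256) x4=(-1.2595, 0.3139)
step 8: x0=(0.3285, -0.4868) x1=(1.6881, -1.2972) x2=(1.2526, -0.7708) x3=(-0.0737, -1.6083) x4=(-1.3094, 0.3200)
step 9: x0=(0.2404, -0.4084) x1=(1.7143, -1.3025) x2=(1.2518, -0.7172) x3=(-0.0841, -1.5929) x4=(-1.3613, 0.3274)
step 10: x0=(0.1490, -0.3254) x1=(1.7436, -1.3105) x2=(1.2514, -0.6617) x3=(-0.0957, -1.5794) x4=(-1.4152, 0.3361)
step 11: x0=(0.0552, -0.2385) x1=(1.7756, -1.3209) x2=(1.2513, -0.6044) x3=(-0.1084, -1.5676) x4=(-1.4711, 0.3461)
step 12: x0=(-0.0406, -0.1481) x1=(1.8098, -1.3333) x2=(1.2517, -0.5455) x3=(-0.1221, -1.5575) x4=(-1.5293, 0.3573)
step 13: x0=(-0.1377, -0.0546) x1=(1.8460, -1.3475) x2=(1.2525, -0.4852) x3=(-0.1365, -1.5489) x4=(-1.5897, 0.3696)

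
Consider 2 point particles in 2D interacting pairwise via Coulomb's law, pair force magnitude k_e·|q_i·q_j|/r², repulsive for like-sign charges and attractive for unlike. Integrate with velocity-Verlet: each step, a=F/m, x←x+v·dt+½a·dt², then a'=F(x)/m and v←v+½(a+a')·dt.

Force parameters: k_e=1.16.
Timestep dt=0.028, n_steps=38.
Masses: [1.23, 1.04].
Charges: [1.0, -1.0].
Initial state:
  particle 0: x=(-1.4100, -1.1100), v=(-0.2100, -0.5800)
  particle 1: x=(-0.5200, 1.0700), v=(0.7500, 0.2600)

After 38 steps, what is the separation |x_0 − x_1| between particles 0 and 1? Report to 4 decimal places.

3.4612

step 0: x0=(-1.4100, -1.1100) x1=(-0.5200, 1.0700)
step 1: x0=(-1.4159, -1.1262) x1=(-0.4990, 1.0772)
step 2: x0=(-1.4217, -1.1422) x1=(-0.4781, 1.0843)
step 3: x0=(-1.4274, -1.1582) x1=(-0.4573, 1.0912)
step 4: x0=(-1.4331, -1.1740) x1=(-0.4365, 1.0980)
step 5: x0=(-1.4388, -1.1897) x1=(-0.4157, 1.1047)
step 6: x0=(-1.4444, -1.2053) x1=(-0.3951, 1.1112)
step 7: x0=(-1.4500, -1.2208) x1=(-0.3744, 1.1176)
step 8: x0=(-1.4555, -1.2363) x1=(-0.3539, 1.1239)
step 9: x0=(-1.4609, -1.2516) x1=(-0.3333, 1.1301)
step 10: x0=(-1.4664, -1.2668) x1=(-0.3129, 1.1361)
step 11: x0=(-1.4717, -1.2819) x1=(-0.2925, 1.1421)
step 12: x0=(-1.4771, -1.2969) x1=(-0.2721, 1.1479)
step 13: x0=(-1.4824, -1.3119) x1=(-0.2518, 1.1537)
step 14: x0=(-1.4876, -1.3267) x1=(-0.2316, 1.1593)
step 15: x0=(-1.4928, -1.3415) x1=(-0.2114, 1.1648)
step 16: x0=(-1.4980, -1.3561) x1=(-0.1912, 1.1703)
step 17: x0=(-1.5031, -1.3707) x1=(-0.1711, 1.1756)
step 18: x0=(-1.5082, -1.3853) x1=(-0.1510, 1.1809)
step 19: x0=(-1.5132, -1.3997) x1=(-0.1310, 1.1860)
step 20: x0=(-1.5182, -1.4141) x1=(-0.1111, 1.1911)
step 21: x0=(-1.5232, -1.4284) x1=(-0.0912, 1.1961)
step 22: x0=(-1.5281, -1.4426) x1=(-0.0713, 1.2010)
step 23: x0=(-1.5330, -1.4567) x1=(-0.0515, 1.2058)
step 24: x0=(-1.5378, -1.4708) x1=(-0.0317, 1.2105)
step 25: x0=(-1.5426, -1.4848) x1=(-0.0120, 1.2151)
step 26: x0=(-1.5474, -1.4988) x1=(0.0077, 1.2197)
step 27: x0=(-1.5521, -1.5127) x1=(0.0273, 1.2242)
step 28: x0=(-1.5568, -1.5265) x1=(0.0469, 1.2286)
step 29: x0=(-1.5615, -1.5402) x1=(0.0665, 1.2329)
step 30: x0=(-1.5661, -1.5539) x1=(0.0860, 1.2372)
step 31: x0=(-1.5707, -1.5675) x1=(0.1054, 1.2414)
step 32: x0=(-1.5752, -1.5811) x1=(0.1248, 1.2455)
step 33: x0=(-1.5797, -1.5946) x1=(0.1442, 1.2496)
step 34: x0=(-1.5842, -1.6081) x1=(0.1636, 1.2536)
step 35: x0=(-1.5886, -1.6215) x1=(0.1829, 1.2575)
step 36: x0=(-1.5930, -1.6348) x1=(0.2021, 1.2613)
step 37: x0=(-1.5974, -1.6481) x1=(0.2213, 1.2651)
step 38: x0=(-1.6018, -1.6614) x1=(0.2405, 1.2689)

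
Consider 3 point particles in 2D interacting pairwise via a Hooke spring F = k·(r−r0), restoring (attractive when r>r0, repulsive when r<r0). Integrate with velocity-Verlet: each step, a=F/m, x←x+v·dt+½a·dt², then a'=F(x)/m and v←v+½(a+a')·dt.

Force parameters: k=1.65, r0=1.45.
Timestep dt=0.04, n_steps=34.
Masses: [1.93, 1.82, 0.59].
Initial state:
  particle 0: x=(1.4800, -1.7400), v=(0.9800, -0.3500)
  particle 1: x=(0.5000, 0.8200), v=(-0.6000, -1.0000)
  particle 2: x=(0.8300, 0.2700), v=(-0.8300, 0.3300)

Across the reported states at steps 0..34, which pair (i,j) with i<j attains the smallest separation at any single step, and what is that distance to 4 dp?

pair (1,2), distance 0.4732

step 0: x0=(1.4800, -1.7400) x1=(0.5000, 0.8200) x2=(0.8300, 0.2700)
step 1: x0=(1.5187, -1.7527) x1=(0.4760, 0.7796) x2=(0.7982, 0.2802)
step 2: x0=(1.5565, -1.7629) x1=(0.4521, 0.7386) x2=(0.7695, 0.2843)
step 3: x0=(1.5932, -1.7706) x1=(0.4282, 0.6969) x2=(0.7443, 0.2819)
step 4: x0=(1.6287, -1.7757) x1=(0.4042, 0.6546) x2=(0.7230, 0.2731)
step 5: x0=(1.6630, -1.7782) x1=(0.3802, 0.6117) x2=(0.7058, 0.2577)
step 6: x0=(1.6960, -1.7783) x1=(0.3562, 0.5682) x2=(0.6930, 0.2360)
step 7: x0=(1.7277, -1.7758) x1=(0.3320, 0.5242) x2=(0.6850, 0.2079)
step 8: x0=(1.7580, -1.7710) x1=(0.3076, 0.4795) x2=(0.6819, 0.1738)
step 9: x0=(1.7869, -1.7638) x1=(0.2832, 0.4343) x2=(0.6838, 0.1339)
step 10: x0=(1.8143, -1.7544) x1=(0.2587, 0.3884) x2=(0.6907, 0.0886)
step 11: x0=(1.8403, -1.7428) x1=(0.2340, 0.3419) x2=(0.7028, 0.0383)
step 12: x0=(1.8648, -1.7292) x1=(0.2094, 0.2947) x2=(0.7197, -0.0167)
step 13: x0=(1.8878, -1.7136) x1=(0.1847, 0.2469) x2=(0.7415, -0.0760)
step 14: x0=(1.9094, -1.6963) x1=(0.1602, 0.1983) x2=(0.7677, -0.1391)
step 15: x0=(1.9295, -1.6773) x1=(0.1357, 0.1492) x2=(0.7982, -0.2056)
step 16: x0=(1.9482, -1.6567) x1=(0.1116, 0.0993) x2=(0.8326, -0.2750)
step 17: x0=(1.9656, -1.6348) x1=(0.0877, 0.0488) x2=(0.8704, -0.3469)
step 18: x0=(1.9816, -1.6117) x1=(0.0642, -0.0024) x2=(0.9112, -0.4207)
step 19: x0=(1.9965, -1.5875) x1=(0.0413, -0.0542) x2=(0.9544, -0.4960)
step 20: x0=(2.0101, -1.5623) x1=(0.0190, -0.1067) x2=(0.9997, -0.5724)
step 21: x0=(2.0227, -1.5363) x1=(-0.0026, -0.1598) x2=(1.0462, -0.6493)
step 22: x0=(2.0342, -1.5098) x1=(-0.0234, -0.2136) x2=(1.0935, -0.7264)
step 23: x0=(2.0449, -1.4826) x1=(-0.0433, -0.2680) x2=(1.1410, -0.8033)
step 24: x0=(2.0547, -1.4551) x1=(-0.0621, -0.3230) x2=(1.1879, -0.8796)
step 25: x0=(2.0639, -1.4273) x1=(-0.0799, -0.3786) x2=(1.2336, -0.9551)
step 26: x0=(2.0726, -1.3993) x1=(-0.0965, -0.4348) x2=(1.2775, -1.0294)
step 27: x0=(2.0807, -1.3710) x1=(-0.1117, -0.4916) x2=(1.3188, -1.1026)
step 28: x0=(2.0886, -1.3426) x1=(-0.1256, -0.5489) x2=(1.3570, -1.1747)
step 29: x0=(2.0962, -1.3140) x1=(-0.1381, -0.6068) x2=(1.3915, -1.2458)
step 30: x0=(2.1037, -1.2852) x1=(-0.1490, -0.6651) x2=(1.4218, -1.3162)
step 31: x0=(2.1110, -1.2559) x1=(-0.1584, -0.7240) x2=(1.4477, -1.3863)
step 32: x0=(2.1182, -1.2262) x1=(-0.1661, -0.7833) x2=(1.4690, -1.4567)
step 33: x0=(2.1253, -1.1959) x1=(-0.1722, -0.8430) x2=(1.4857, -1.5276)
step 34: x0=(2.1320, -1.1650) x1=(-0.1766, -0.9031) x2=(1.4981, -1.5994)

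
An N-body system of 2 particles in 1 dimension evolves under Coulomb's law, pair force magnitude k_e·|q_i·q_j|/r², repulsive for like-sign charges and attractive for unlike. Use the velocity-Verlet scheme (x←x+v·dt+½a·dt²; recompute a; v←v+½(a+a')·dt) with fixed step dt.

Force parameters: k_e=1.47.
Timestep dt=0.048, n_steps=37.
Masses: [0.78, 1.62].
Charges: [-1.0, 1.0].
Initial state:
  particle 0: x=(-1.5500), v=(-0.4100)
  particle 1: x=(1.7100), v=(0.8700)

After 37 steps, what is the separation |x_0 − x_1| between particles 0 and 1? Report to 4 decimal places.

5.2409

step 0: x0=(-1.5500) x1=(1.7100)
step 1: x0=(-1.5695) x1=(1.7517)
step 2: x0=(-1.5886) x1=(1.7931)
step 3: x0=(-1.6073) x1=(1.8344)
step 4: x0=(-1.6256) x1=(1.8755)
step 5: x0=(-1.6436) x1=(1.9165)
step 6: x0=(-1.6612) x1=(1.9573)
step 7: x0=(-1.6785) x1=(1.9979)
step 8: x0=(-1.6955) x1=(2.0383)
step 9: x0=(-1.7122) x1=(2.0786)
step 10: x0=(-1.7286) x1=(2.1188)
step 11: x0=(-1.7446) x1=(2.1588)
step 12: x0=(-1.7604) x1=(2.1987)
step 13: x0=(-1.7759) x1=(2.2385)
step 14: x0=(-1.7912) x1=(2.2781)
step 15: x0=(-1.8062) x1=(2.3176)
step 16: x0=(-1.8209) x1=(2.3570)
step 17: x0=(-1.8354) x1=(2.3962)
step 18: x0=(-1.8496) x1=(2.4354)
step 19: x0=(-1.8636) x1=(2.4744)
step 20: x0=(-1.8774) x1=(2.5133)
step 21: x0=(-1.8910) x1=(2.5521)
step 22: x0=(-1.9043) x1=(2.5908)
step 23: x0=(-1.9174) x1=(2.6294)
step 24: x0=(-1.9303) x1=(2.6679)
step 25: x0=(-1.9430) x1=(2.7063)
step 26: x0=(-1.9555) x1=(2.7446)
step 27: x0=(-1.9678) x1=(2.7828)
step 28: x0=(-1.9799) x1=(2.8209)
step 29: x0=(-1.9918) x1=(2.8590)
step 30: x0=(-2.0035) x1=(2.8969)
step 31: x0=(-2.0151) x1=(2.9348)
step 32: x0=(-2.0265) x1=(2.9725)
step 33: x0=(-2.0377) x1=(3.0102)
step 34: x0=(-2.0487) x1=(3.0478)
step 35: x0=(-2.0596) x1=(3.0853)
step 36: x0=(-2.0703) x1=(3.1227)
step 37: x0=(-2.0808) x1=(3.1601)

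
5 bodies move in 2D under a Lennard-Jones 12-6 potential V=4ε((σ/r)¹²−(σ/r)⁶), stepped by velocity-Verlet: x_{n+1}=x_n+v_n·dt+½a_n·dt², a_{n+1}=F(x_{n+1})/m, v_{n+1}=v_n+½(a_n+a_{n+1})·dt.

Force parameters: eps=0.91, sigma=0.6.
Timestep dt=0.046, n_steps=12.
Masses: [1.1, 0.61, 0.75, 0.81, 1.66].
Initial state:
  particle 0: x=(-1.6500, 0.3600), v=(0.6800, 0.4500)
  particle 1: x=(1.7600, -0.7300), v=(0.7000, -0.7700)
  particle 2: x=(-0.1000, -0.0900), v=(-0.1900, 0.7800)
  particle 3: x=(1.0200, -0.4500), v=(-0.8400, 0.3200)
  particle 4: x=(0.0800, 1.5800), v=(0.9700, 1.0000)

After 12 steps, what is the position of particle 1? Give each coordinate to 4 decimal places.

step 0: x0=(-1.6500, 0.3600) x1=(1.7600, -0.7300) x2=(-0.1000, -0.0900) x3=(1.0200, -0.4500) x4=(0.0800, 1.5800)
step 1: x0=(-1.6187, 0.3807) x1=(1.7869, -0.7634) x2=(-0.1083, -0.0542) x3=(0.9849, -0.4367) x4=(0.1246, 1.6260)
step 2: x0=(-1.5873, 0.4014) x1=(1.8068, -0.7940) x2=(-0.1159, -0.0186) x3=(0.9543, -0.4251) x4=(0.1692, 1.6719)
step 3: x0=(-1.5558, 0.4220) x1=(1.8220, -0.8225) x2=(-0.1225, 0.0166) x3=(0.9262, -0.4148) x4=(0.2138, 1.7178)
step 4: x0=(-1.5241, 0.4426) x1=(1.8340, -0.8496) x2=(-0.1282, 0.0516) x3=(0.8995, -0.4051) x4=(0.2584, 1.7637)
step 5: x0=(-1.4923, 0.4632) x1=(1.8437, -0.8755) x2=(-0.1330, 0.0861) x3=(0.8736, -0.3958) x4=(0.3030, 1.8095)
step 6: x0=(-1.4604, 0.4838) x1=(1.8516, -0.9006) x2=(-0.1368, 0.1203) x3=(0.8478, -0.3866) x4=(0.3476, 1.8553)
step 7: x0=(-1.4282, 0.5043) x1=(1.8582, -0.9251) x2=(-0.1398, 0.1539) x3=(0.8220, -0.3774) x4=(0.3922, 1.9011)
step 8: x0=(-1.3958, 0.5247) x1=(1.8639, -0.9490) x2=(-0.1418, 0.1870) x3=(0.7958, -0.3679) x4=(0.4367, 1.9469)
step 9: x0=(-1.3631, 0.5450) x1=(1.8687, -0.9724) x2=(-0.1430, 0.2195) x3=(0.7689, -0.3580) x4=(0.4813, 1.9926)
step 10: x0=(-1.3300, 0.5653) x1=(1.8729, -0.9956) x2=(-0.1434, 0.2513) x3=(0.7412, -0.3475) x4=(0.5258, 2.0383)
step 11: x0=(-1.2964, 0.5854) x1=(1.8767, -1.0184) x2=(-0.1430, 0.2823) x3=(0.7126, -0.3364) x4=(0.5704, 2.0840)
step 12: x0=(-1.2623, 0.6054) x1=(1.8801, -1.0411) x2=(-0.1418, 0.3125) x3=(0.6829, -0.3244) x4=(0.6149, 2.1297)

(1.8801, -1.0411)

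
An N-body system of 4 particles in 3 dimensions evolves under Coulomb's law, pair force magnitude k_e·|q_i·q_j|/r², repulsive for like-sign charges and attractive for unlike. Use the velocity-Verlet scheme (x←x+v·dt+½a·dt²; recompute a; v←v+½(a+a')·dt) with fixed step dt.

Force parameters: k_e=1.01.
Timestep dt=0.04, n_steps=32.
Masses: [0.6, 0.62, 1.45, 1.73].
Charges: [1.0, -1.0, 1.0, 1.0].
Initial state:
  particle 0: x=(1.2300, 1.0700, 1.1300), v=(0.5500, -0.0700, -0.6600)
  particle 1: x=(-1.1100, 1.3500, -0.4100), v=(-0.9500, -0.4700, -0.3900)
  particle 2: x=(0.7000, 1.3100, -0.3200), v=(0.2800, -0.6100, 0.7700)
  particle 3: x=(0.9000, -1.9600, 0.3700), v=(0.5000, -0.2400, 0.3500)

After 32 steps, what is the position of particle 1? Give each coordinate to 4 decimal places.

step 0: x0=(1.2300, 1.0700, 1.1300) x1=(-1.1100, 1.3500, -0.4100) x2=(0.7000, 1.3100, -0.3200) x3=(0.9000, -1.9600, 0.3700)
step 1: x0=(1.2521, 1.0673, 1.1041) x1=(-1.1474, 1.3311, -0.4255) x2=(0.7110, 1.2857, -0.2894) x3=(0.9200, -1.9697, 0.3840)
step 2: x0=(1.2743, 1.0647, 1.0791) x1=(-1.1837, 1.3120, -0.4407) x2=(0.7214, 1.2616, -0.2594) x3=(0.9399, -1.9794, 0.3980)
step 3: x0=(1.2968, 1.0622, 1.0552) x1=(-1.2190, 1.2928, -0.4556) x2=(0.7313, 1.2376, -0.2298) x3=(0.9598, -1.9894, 0.4119)
step 4: x0=(1.3195, 1.0598, 1.0323) x1=(-1.2533, 1.2733, -0.4703) x2=(0.7408, 1.2138, -0.2008) x3=(0.9797, -1.9994, 0.4259)
step 5: x0=(1.3427, 1.0576, 1.0107) x1=(-1.2865, 1.2537, -0.4847) x2=(0.7497, 1.1902, -0.1724) x3=(0.9996, -2.0096, 0.4398)
step 6: x0=(1.3663, 1.0555, 0.9904) x1=(-1.3189, 1.2340, -0.4989) x2=(0.7580, 1.1668, -0.1446) x3=(1.0194, -2.0199, 0.4537)
step 7: x0=(1.3904, 1.0535, 0.9713) x1=(-1.3503, 1.2141, -0.5128) x2=(0.7658, 1.1435, -0.1175) x3=(1.0391, -2.0303, 0.4676)
step 8: x0=(1.4152, 1.0517, 0.9537) x1=(-1.3809, 1.1940, -0.5264) x2=(0.7730, 1.1204, -0.0910) x3=(1.0589, -2.0409, 0.4815)
step 9: x0=(1.4407, 1.0501, 0.9375) x1=(-1.4106, 1.1738, -0.5397) x2=(0.7795, 1.0975, -0.0653) x3=(1.0786, -2.0516, 0.4954)
step 10: x0=(1.4670, 1.0487, 0.9227) x1=(-1.4395, 1.1534, -0.5528) x2=(0.7854, 1.0747, -0.0402) x3=(1.0982, -2.0625, 0.5093)
step 11: x0=(1.4943, 1.0475, 0.9095) x1=(-1.4676, 1.1329, -0.5657) x2=(0.7907, 1.0520, -0.0159) x3=(1.1179, -2.0735, 0.5231)
step 12: x0=(1.5225, 1.0466, 0.8977) x1=(-1.4949, 1.1123, -0.5782) x2=(0.7952, 1.0294, 0.0077) x3=(1.1375, -2.0846, 0.5370)
step 13: x0=(1.5519, 1.0459, 0.8875) x1=(-1.5215, 1.0916, -0.5905) x2=(0.7990, 1.0070, 0.0306) x3=(1.1571, -2.0959, 0.5508)
step 14: x0=(1.5825, 1.0456, 0.8788) x1=(-1.5474, 1.0707, -0.6026) x2=(0.8020, 0.9846, 0.0528) x3=(1.1766, -2.1074, 0.5646)
step 15: x0=(1.6143, 1.0457, 0.8714) x1=(-1.5725, 1.0497, -0.6144) x2=(0.8042, 0.9623, 0.0743) x3=(1.1961, -2.1190, 0.5785)
step 16: x0=(1.6474, 1.0462, 0.8655) x1=(-1.5970, 1.0286, -0.6260) x2=(0.8057, 0.9401, 0.0951) x3=(1.2156, -2.1307, 0.5923)
step 17: x0=(1.6819, 1.0472, 0.8609) x1=(-1.6208, 1.0074, -0.6373) x2=(0.8063, 0.9179, 0.1153) x3=(1.2350, -2.1426, 0.6061)
step 18: x0=(1.7177, 1.0486, 0.8575) x1=(-1.6440, 0.9861, -0.6484) x2=(0.8061, 0.8957, 0.1349) x3=(1.2544, -2.1546, 0.6199)
step 19: x0=(1.7550, 1.0505, 0.8553) x1=(-1.6665, 0.9647, -0.6593) x2=(0.8051, 0.8735, 0.1539) x3=(1.2738, -2.1668, 0.6337)
step 20: x0=(1.7936, 1.0530, 0.8541) x1=(-1.6884, 0.9432, -0.6699) x2=(0.8033, 0.8514, 0.1724) x3=(1.2932, -2.1791, 0.6475)
step 21: x0=(1.8335, 1.0559, 0.8538) x1=(-1.7097, 0.9215, -0.6803) x2=(0.8008, 0.8292, 0.1904) x3=(1.3125, -2.1915, 0.6613)
step 22: x0=(1.8747, 1.0595, 0.8545) x1=(-1.7304, 0.8998, -0.6905) x2=(0.7975, 0.8070, 0.2079) x3=(1.3318, -2.2042, 0.6751)
step 23: x0=(1.9172, 1.0636, 0.8559) x1=(-1.7505, 0.8780, -0.7004) x2=(0.7934, 0.7848, 0.2250) x3=(1.3511, -2.2169, 0.6889)
step 24: x0=(1.9609, 1.0682, 0.8579) x1=(-1.7701, 0.8561, -0.7102) x2=(0.7886, 0.7626, 0.2418) x3=(1.3703, -2.2298, 0.7027)
step 25: x0=(2.0058, 1.0735, 0.8606) x1=(-1.7891, 0.8342, -0.7197) x2=(0.7832, 0.7404, 0.2582) x3=(1.3896, -2.2429, 0.7165)
step 26: x0=(2.0517, 1.0792, 0.8639) x1=(-1.8075, 0.8121, -0.7289) x2=(0.7771, 0.7181, 0.2743) x3=(1.4088, -2.2561, 0.7303)
step 27: x0=(2.0987, 1.0855, 0.8676) x1=(-1.8254, 0.7900, -0.7380) x2=(0.7704, 0.6959, 0.2901) x3=(1.4279, -2.2695, 0.7440)
step 28: x0=(2.1466, 1.0923, 0.8717) x1=(-1.8428, 0.7678, -0.7469) x2=(0.7630, 0.6736, 0.3057) x3=(1.4471, -2.2830, 0.7578)
step 29: x0=(2.1954, 1.0997, 0.8761) x1=(-1.8597, 0.7455, -0.7555) x2=(0.7551, 0.6513, 0.3210) x3=(1.4662, -2.2966, 0.7716)
step 30: x0=(2.2451, 1.1075, 0.8809) x1=(-1.8761, 0.7231, -0.7639) x2=(0.7467, 0.6291, 0.3361) x3=(1.4853, -2.3104, 0.7854)
step 31: x0=(2.2956, 1.1158, 0.8860) x1=(-1.8920, 0.7007, -0.7722) x2=(0.7377, 0.6068, 0.3510) x3=(1.5044, -2.3244, 0.7991)
step 32: x0=(2.3468, 1.1246, 0.8913) x1=(-1.9074, 0.6782, -0.7802) x2=(0.7283, 0.5845, 0.3657) x3=(1.5235, -2.3384, 0.8129)

(-1.9074, 0.6782, -0.7802)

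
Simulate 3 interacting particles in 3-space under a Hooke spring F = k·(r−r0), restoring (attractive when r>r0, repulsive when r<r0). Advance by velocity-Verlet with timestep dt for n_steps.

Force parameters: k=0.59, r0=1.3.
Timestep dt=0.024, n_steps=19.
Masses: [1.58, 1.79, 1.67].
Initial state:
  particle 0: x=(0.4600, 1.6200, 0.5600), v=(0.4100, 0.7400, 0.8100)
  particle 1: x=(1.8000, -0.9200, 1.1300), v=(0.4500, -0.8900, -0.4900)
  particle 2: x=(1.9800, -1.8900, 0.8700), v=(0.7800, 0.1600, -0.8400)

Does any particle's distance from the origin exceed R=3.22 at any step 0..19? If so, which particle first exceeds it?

step 0: x0=(0.4600, 1.6200, 0.5600) x1=(1.8000, -0.9200, 1.1300) x2=(1.9800, -1.8900, 0.8700)
step 1: x0=(0.4700, 1.6374, 0.5795) x1=(1.8107, -0.9412, 1.1182) x2=(1.9986, -1.8860, 0.8498)
step 2: x0=(0.4804, 1.6539, 0.5991) x1=(1.8213, -0.9621, 1.1064) x2=(2.0171, -1.8815, 0.8296)
step 3: x0=(0.4912, 1.6696, 0.6188) x1=(1.8317, -0.9826, 1.0945) x2=(2.0353, -1.8766, 0.8093)
step 4: x0=(0.5024, 1.6845, 0.6386) x1=(1.8420, -1.0028, 1.0826) x2=(2.0533, -1.8713, 0.7889)
step 5: x0=(0.5140, 1.6986, 0.6584) x1=(1.8521, -1.0226, 1.0707) x2=(2.0712, -1.8656, 0.7686)
step 6: x0=(0.5259, 1.7118, 0.6783) x1=(1.8620, -1.0421, 1.0588) x2=(2.0888, -1.8595, 0.7481)
step 7: x0=(0.5382, 1.7241, 0.6983) x1=(1.8718, -1.0612, 1.0468) x2=(2.1063, -1.8529, 0.7277)
step 8: x0=(0.5510, 1.7356, 0.7184) x1=(1.8814, -1.0799, 1.0348) x2=(2.1236, -1.8460, 0.7072)
step 9: x0=(0.5641, 1.7462, 0.7384) x1=(1.8908, -1.0983, 1.0229) x2=(2.1406, -1.8386, 0.6867)
step 10: x0=(0.5776, 1.7560, 0.7585) x1=(1.9001, -1.1162, 1.0109) x2=(2.1575, -1.8309, 0.6661)
step 11: x0=(0.5915, 1.7649, 0.7786) x1=(1.9091, -1.1338, 0.9989) x2=(2.1742, -1.8227, 0.6455)
step 12: x0=(0.6058, 1.7728, 0.7987) x1=(1.9180, -1.1509, 0.9870) x2=(2.1908, -1.8141, 0.6249)
step 13: x0=(0.6206, 1.7799, 0.8189) x1=(1.9268, -1.1676, 0.9751) x2=(2.2071, -1.8051, 0.6043)
step 14: x0=(0.6357, 1.7861, 0.8390) x1=(1.9353, -1.1840, 0.9632) x2=(2.2233, -1.7958, 0.5837)
step 15: x0=(0.6511, 1.7914, 0.8591) x1=(1.9437, -1.1999, 0.9513) x2=(2.2393, -1.7860, 0.5630)
step 16: x0=(0.6670, 1.7958, 0.8791) x1=(1.9518, -1.2154, 0.9395) x2=(2.2551, -1.7758, 0.5423)
step 17: x0=(0.6833, 1.7993, 0.8991) x1=(1.9598, -1.2304, 0.9277) x2=(2.2707, -1.7652, 0.5216)
step 18: x0=(0.7000, 1.8019, 0.9191) x1=(1.9676, -1.2451, 0.9160) x2=(2.2862, -1.7542, 0.5009)
step 19: x0=(0.7171, 1.8036, 0.9390) x1=(1.9752, -1.2593, 0.9043) x2=(2.3015, -1.7428, 0.4802)

no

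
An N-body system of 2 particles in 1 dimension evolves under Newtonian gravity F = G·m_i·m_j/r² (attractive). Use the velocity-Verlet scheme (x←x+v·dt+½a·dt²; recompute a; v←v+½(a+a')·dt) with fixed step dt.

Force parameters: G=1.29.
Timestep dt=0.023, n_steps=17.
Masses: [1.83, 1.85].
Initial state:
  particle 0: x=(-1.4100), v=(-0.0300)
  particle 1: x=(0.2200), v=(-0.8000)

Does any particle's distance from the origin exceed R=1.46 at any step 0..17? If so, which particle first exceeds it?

no

step 0: x0=(-1.4100) x1=(0.2200)
step 1: x0=(-1.4105) x1=(0.2014)
step 2: x0=(-1.4104) x1=(0.1822)
step 3: x0=(-1.4099) x1=(0.1626)
step 4: x0=(-1.4088) x1=(0.1425)
step 5: x0=(-1.4073) x1=(0.1219)
step 6: x0=(-1.4052) x1=(0.1007)
step 7: x0=(-1.4025) x1=(0.0790)
step 8: x0=(-1.3993) x1=(0.0567)
step 9: x0=(-1.3954) x1=(0.0339)
step 10: x0=(-1.3910) x1=(0.0104)
step 11: x0=(-1.3859) x1=(-0.0138)
step 12: x0=(-1.3801) x1=(-0.0385)
step 13: x0=(-1.3737) x1=(-0.0640)
step 14: x0=(-1.3665) x1=(-0.0902)
step 15: x0=(-1.3585) x1=(-0.1172)
step 16: x0=(-1.3497) x1=(-0.1450)
step 17: x0=(-1.3400) x1=(-0.1736)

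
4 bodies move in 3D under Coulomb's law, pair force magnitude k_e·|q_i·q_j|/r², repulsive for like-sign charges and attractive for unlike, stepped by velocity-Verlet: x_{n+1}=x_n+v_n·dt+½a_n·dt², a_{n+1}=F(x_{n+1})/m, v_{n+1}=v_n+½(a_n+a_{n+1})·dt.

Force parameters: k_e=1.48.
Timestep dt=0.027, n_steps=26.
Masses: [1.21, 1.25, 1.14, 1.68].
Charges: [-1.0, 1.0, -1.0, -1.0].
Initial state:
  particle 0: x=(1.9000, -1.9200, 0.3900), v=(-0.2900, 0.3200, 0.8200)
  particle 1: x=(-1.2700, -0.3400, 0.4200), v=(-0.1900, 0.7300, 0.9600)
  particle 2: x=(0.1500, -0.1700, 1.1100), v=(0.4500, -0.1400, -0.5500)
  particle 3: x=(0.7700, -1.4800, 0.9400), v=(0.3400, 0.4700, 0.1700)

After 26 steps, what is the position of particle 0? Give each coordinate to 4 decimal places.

step 0: x0=(1.9000, -1.9200, 0.3900) x1=(-1.2700, -0.3400, 0.4200) x2=(0.1500, -0.1700, 1.1100) x3=(0.7700, -1.4800, 0.9400)
step 1: x0=(1.8924, -1.9115, 0.4120) x1=(-1.2749, -0.3203, 0.4460) x2=(0.1618, -0.1736, 1.0951) x3=(0.7790, -1.4674, 0.9446)
step 2: x0=(1.8853, -1.9032, 0.4338) x1=(-1.2793, -0.3007, 0.4722) x2=(0.1730, -0.1766, 1.0802) x3=(0.7878, -1.4548, 0.9494)
step 3: x0=(1.8786, -1.8951, 0.4553) x1=(-1.2831, -0.2812, 0.4985) x2=(0.1836, -0.1792, 1.0651) x3=(0.7963, -1.4424, 0.9542)
step 4: x0=(1.8725, -1.8874, 0.4766) x1=(-1.2865, -0.2617, 0.5250) x2=(0.1935, -0.1813, 1.0501) x3=(0.8045, -1.4300, 0.9591)
step 5: x0=(1.8668, -1.8799, 0.4976) x1=(-1.2894, -0.2424, 0.5517) x2=(0.2027, -0.1828, 1.0349) x3=(0.8124, -1.4178, 0.9642)
step 6: x0=(1.8617, -1.8726, 0.5184) x1=(-1.2917, -0.2231, 0.5784) x2=(0.2112, -0.1839, 1.0197) x3=(0.8200, -1.4056, 0.9694)
step 7: x0=(1.8572, -1.8657, 0.5389) x1=(-1.2935, -0.2039, 0.6053) x2=(0.2190, -0.1843, 1.0045) x3=(0.8273, -1.3936, 0.9747)
step 8: x0=(1.8532, -1.8591, 0.5592) x1=(-1.2948, -0.1848, 0.6323) x2=(0.2261, -0.1842, 0.9892) x3=(0.8343, -1.3816, 0.9801)
step 9: x0=(1.8498, -1.8528, 0.5792) x1=(-1.2955, -0.1658, 0.6594) x2=(0.2324, -0.1835, 0.9738) x3=(0.8410, -1.3697, 0.9857)
step 10: x0=(1.8469, -1.8469, 0.5990) x1=(-1.2958, -0.1469, 0.6866) x2=(0.2380, -0.1822, 0.9584) x3=(0.8473, -1.3579, 0.9914)
step 11: x0=(1.8447, -1.8413, 0.6186) x1=(-1.2955, -0.1281, 0.7139) x2=(0.2429, -0.1803, 0.9429) x3=(0.8534, -1.3462, 0.9973)
step 12: x0=(1.8430, -1.8361, 0.6379) x1=(-1.2946, -0.1095, 0.7412) x2=(0.2470, -0.1777, 0.9274) x3=(0.8592, -1.3346, 1.0033)
step 13: x0=(1.8420, -1.8312, 0.6570) x1=(-1.2933, -0.0909, 0.7686) x2=(0.2503, -0.1746, 0.9118) x3=(0.8646, -1.3230, 1.0095)
step 14: x0=(1.8416, -1.8267, 0.6759) x1=(-1.2914, -0.0725, 0.7960) x2=(0.2529, -0.1708, 0.8961) x3=(0.8697, -1.3115, 1.0158)
step 15: x0=(1.8418, -1.8226, 0.6946) x1=(-1.2889, -0.0542, 0.8235) x2=(0.2547, -0.1663, 0.8804) x3=(0.8745, -1.3001, 1.0224)
step 16: x0=(1.8426, -1.8189, 0.7130) x1=(-1.2860, -0.0360, 0.8510) x2=(0.2557, -0.1612, 0.8647) x3=(0.8790, -1.2887, 1.0291)
step 17: x0=(1.8440, -1.8156, 0.7313) x1=(-1.2825, -0.0179, 0.8785) x2=(0.2559, -0.1555, 0.8488) x3=(0.8832, -1.2774, 1.0359)
step 18: x0=(1.8461, -1.8127, 0.7494) x1=(-1.2784, -0.0000, 0.9060) x2=(0.2553, -0.1491, 0.8330) x3=(0.8870, -1.2662, 1.0430)
step 19: x0=(1.8489, -1.8102, 0.7673) x1=(-1.2738, 0.0178, 0.9334) x2=(0.2540, -0.1421, 0.8170) x3=(0.8905, -1.2549, 1.0502)
step 20: x0=(1.8522, -1.8082, 0.7850) x1=(-1.2687, 0.0354, 0.9609) x2=(0.2518, -0.1344, 0.8010) x3=(0.8938, -1.2437, 1.0576)
step 21: x0=(1.8562, -1.8065, 0.8026) x1=(-1.2631, 0.0529, 0.9883) x2=(0.2489, -0.1261, 0.7849) x3=(0.8967, -1.2326, 1.0652)
step 22: x0=(1.8608, -1.8053, 0.8200) x1=(-1.2569, 0.0702, 1.0157) x2=(0.2451, -0.1171, 0.7687) x3=(0.8993, -1.2214, 1.0730)
step 23: x0=(1.8660, -1.8045, 0.8373) x1=(-1.2502, 0.0874, 1.0430) x2=(0.2406, -0.1076, 0.7525) x3=(0.9015, -1.2103, 1.0810)
step 24: x0=(1.8718, -1.8041, 0.8545) x1=(-1.2429, 0.1045, 1.0703) x2=(0.2353, -0.0974, 0.7362) x3=(0.9035, -1.1992, 1.0891)
step 25: x0=(1.8782, -1.8042, 0.8715) x1=(-1.2352, 0.1214, 1.0974) x2=(0.2292, -0.0865, 0.7199) x3=(0.9052, -1.1880, 1.0975)
step 26: x0=(1.8852, -1.8046, 0.8884) x1=(-1.2269, 0.1381, 1.1245) x2=(0.2224, -0.0751, 0.7035) x3=(0.9066, -1.1769, 1.1060)

(1.8852, -1.8046, 0.8884)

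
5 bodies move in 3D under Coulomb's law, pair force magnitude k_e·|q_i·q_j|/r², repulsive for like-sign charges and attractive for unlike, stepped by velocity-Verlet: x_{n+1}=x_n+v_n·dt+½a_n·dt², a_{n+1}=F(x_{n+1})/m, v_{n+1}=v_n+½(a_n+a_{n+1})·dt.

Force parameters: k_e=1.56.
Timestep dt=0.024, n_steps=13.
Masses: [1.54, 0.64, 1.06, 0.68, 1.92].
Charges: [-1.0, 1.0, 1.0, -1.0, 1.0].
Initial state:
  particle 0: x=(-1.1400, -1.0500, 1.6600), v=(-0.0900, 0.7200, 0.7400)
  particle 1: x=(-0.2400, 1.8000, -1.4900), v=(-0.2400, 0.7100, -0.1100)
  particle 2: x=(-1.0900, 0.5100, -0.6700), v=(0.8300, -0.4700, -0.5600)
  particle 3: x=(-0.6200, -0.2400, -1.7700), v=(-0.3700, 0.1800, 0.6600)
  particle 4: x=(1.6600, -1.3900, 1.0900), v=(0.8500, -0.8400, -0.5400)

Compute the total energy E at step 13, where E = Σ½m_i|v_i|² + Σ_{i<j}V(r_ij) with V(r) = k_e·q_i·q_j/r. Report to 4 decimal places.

1.8912

step 0: x0=(-1.1400, -1.0500, 1.6600) x1=(-0.2400, 1.8000, -1.4900) x2=(-1.0900, 0.5100, -0.6700) x3=(-0.6200, -0.2400, -1.7700) x4=(1.6600, -1.3900, 1.0900)
step 1: x0=(-1.1421, -1.0327, 1.6777) x1=(-0.2457, 1.8171, -1.4928) x2=(-1.0701, 0.4985, -0.6835) x3=(-0.6289, -0.2354, -1.7539) x4=(1.6804, -1.4102, 1.0770)
step 2: x0=(-1.1442, -1.0154, 1.6954) x1=(-0.2513, 1.8341, -1.4958) x2=(-1.0502, 0.4865, -0.6972) x3=(-0.6380, -0.2301, -1.7372) x4=(1.7007, -1.4304, 1.0641)
step 3: x0=(-1.1462, -0.9980, 1.7130) x1=(-0.2568, 1.8513, -1.4990) x2=(-1.0304, 0.4740, -0.7110) x3=(-0.6471, -0.2241, -1.7200) x4=(1.7210, -1.4506, 1.0512)
step 4: x0=(-1.1481, -0.9806, 1.7306) x1=(-0.2622, 1.8684, -1.5024) x2=(-1.0105, 0.4610, -0.7251) x3=(-0.6564, -0.2174, -1.7021) x4=(1.7413, -1.4708, 1.0383)
step 5: x0=(-1.1500, -0.9631, 1.7481) x1=(-0.2674, 1.8857, -1.5061) x2=(-0.9907, 0.4475, -0.7395) x3=(-0.6657, -0.2099, -1.6836) x4=(1.7615, -1.4910, 1.0254)
step 6: x0=(-1.1517, -0.9456, 1.7656) x1=(-0.2727, 1.9030, -1.5099) x2=(-0.9709, 0.4334, -0.7541) x3=(-0.6752, -0.2017, -1.6644) x4=(1.7817, -1.5112, 1.0125)
step 7: x0=(-1.1535, -0.9281, 1.7830) x1=(-0.2778, 1.9203, -1.5139) x2=(-0.9510, 0.4187, -0.7690) x3=(-0.6849, -0.1926, -1.6444) x4=(1.8019, -1.5315, 0.9997)
step 8: x0=(-1.1552, -0.9105, 1.8004) x1=(-0.2829, 1.9377, -1.5181) x2=(-0.9312, 0.4034, -0.7844) x3=(-0.6947, -0.1827, -1.6235) x4=(1.8220, -1.5517, 0.9868)
step 9: x0=(-1.1568, -0.8930, 1.8177) x1=(-0.2879, 1.9552, -1.5225) x2=(-0.9113, 0.3874, -0.8002) x3=(-0.7046, -0.1718, -1.6017) x4=(1.8421, -1.5720, 0.9740)
step 10: x0=(-1.1583, -0.8754, 1.8349) x1=(-0.2929, 1.9727, -1.5270) x2=(-0.8913, 0.3707, -0.8165) x3=(-0.7146, -0.1599, -1.5789) x4=(1.8621, -1.5923, 0.9612)
step 11: x0=(-1.1598, -0.8577, 1.8521) x1=(-0.2979, 1.9903, -1.5317) x2=(-0.8713, 0.3533, -0.8334) x3=(-0.7249, -0.1469, -1.5550) x4=(1.8822, -1.6126, 0.9484)
step 12: x0=(-1.1612, -0.8401, 1.8693) x1=(-0.3028, 2.0079, -1.5365) x2=(-0.8513, 0.3351, -0.8511) x3=(-0.7352, -0.1327, -1.5297) x4=(1.9022, -1.6329, 0.9357)
step 13: x0=(-1.1626, -0.8224, 1.8864) x1=(-0.3077, 2.0256, -1.5414) x2=(-0.8312, 0.3159, -0.8696) x3=(-0.7457, -0.1172, -1.5029) x4=(1.9222, -1.6532, 0.9229)
step 0 velocities: v0=(-0.0900, 0.7200, 0.7400) v1=(-0.2400, 0.7100, -0.1100) v2=(0.8300, -0.4700, -0.5600) v3=(-0.3700, 0.1800, 0.6600) v4=(0.8500, -0.8400, -0.5400)
step 0: KE=3.5157, PE=-1.6266, E=1.8890
step 13 velocities: v0=(-0.0563, 0.7368, 0.7114) v1=(-0.2043, 0.7392, -0.2071) v2=(0.8380, -0.8195, -0.7919) v3=(-0.4404, 0.6775, 1.1522) v4=(0.8316, -0.8465, -0.5310)
step 13: KE=4.3683, PE=-2.4770, E=1.8912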